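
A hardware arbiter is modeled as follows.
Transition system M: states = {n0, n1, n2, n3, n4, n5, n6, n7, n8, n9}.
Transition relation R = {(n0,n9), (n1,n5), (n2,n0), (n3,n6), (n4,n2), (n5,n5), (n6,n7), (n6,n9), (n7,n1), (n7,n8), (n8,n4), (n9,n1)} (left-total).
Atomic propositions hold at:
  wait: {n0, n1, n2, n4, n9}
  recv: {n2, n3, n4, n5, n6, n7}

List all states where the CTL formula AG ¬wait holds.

Sat(¬wait) = {n3, n5, n6, n7, n8}
AG ¬wait: greatest fixpoint, start Z0 = {n3, n5, n6, n7, n8}, keep only states in Sat with every successor in Z. Z1 = {n3, n5}; Z2 = {n5}; fixed.
Sat(AG ¬wait) = {n5}

{n5}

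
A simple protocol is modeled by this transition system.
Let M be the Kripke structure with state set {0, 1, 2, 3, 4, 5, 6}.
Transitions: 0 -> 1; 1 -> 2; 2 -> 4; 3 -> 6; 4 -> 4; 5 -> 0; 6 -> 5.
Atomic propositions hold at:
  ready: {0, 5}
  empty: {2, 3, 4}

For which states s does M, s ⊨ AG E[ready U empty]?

E[ready U empty]: least fixpoint, start Z0 = Sat(empty) = {2, 3, 4}, add states in Sat(ready) with some successor in Z. Already a fixed point.
Sat(E[ready U empty]) = {2, 3, 4}
AG E[ready U empty]: greatest fixpoint, start Z0 = {2, 3, 4}, keep only states in Sat with every successor in Z. Z1 = {2, 4}; fixed.
Sat(AG E[ready U empty]) = {2, 4}

{2, 4}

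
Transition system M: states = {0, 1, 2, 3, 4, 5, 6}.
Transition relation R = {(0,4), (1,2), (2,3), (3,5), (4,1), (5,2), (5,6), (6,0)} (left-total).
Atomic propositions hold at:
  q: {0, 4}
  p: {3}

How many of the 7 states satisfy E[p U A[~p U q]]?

Sat(~p) = {0, 1, 2, 4, 5, 6}
A[~p U q]: least fixpoint, start Z0 = Sat(q) = {0, 4}, add states in Sat(~p) with every successor in Z. Z1 = {0, 4, 6}; fixed.
Sat(A[~p U q]) = {0, 4, 6}
E[p U A[~p U q]]: least fixpoint, start Z0 = Sat(A[~p U q]) = {0, 4, 6}, add states in Sat(p) with some successor in Z. Already a fixed point.
Sat(E[p U A[~p U q]]) = {0, 4, 6}
|Sat(E[p U A[~p U q]])| = |{0, 4, 6}| = 3.

3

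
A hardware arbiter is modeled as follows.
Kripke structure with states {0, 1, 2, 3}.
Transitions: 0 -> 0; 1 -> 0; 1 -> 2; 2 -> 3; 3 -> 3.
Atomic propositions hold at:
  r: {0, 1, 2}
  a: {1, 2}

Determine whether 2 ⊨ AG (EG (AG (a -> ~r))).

No

Sat(~r) = {3}
Sat(a -> ~r) = {0, 3}
AG (a -> ~r): greatest fixpoint, start Z0 = {0, 3}, keep only states in Sat with every successor in Z. Already a fixed point.
Sat(AG (a -> ~r)) = {0, 3}
EG (AG (a -> ~r)): greatest fixpoint, start Z0 = {0, 3}, keep only states in Sat with some successor in Z. Already a fixed point.
Sat(EG (AG (a -> ~r))) = {0, 3}
AG (EG (AG (a -> ~r))): greatest fixpoint, start Z0 = {0, 3}, keep only states in Sat with every successor in Z. Already a fixed point.
Sat(AG (EG (AG (a -> ~r)))) = {0, 3}
2 ∉ Sat(AG (EG (AG (a -> ~r)))) = {0, 3}, so the formula does not hold at 2.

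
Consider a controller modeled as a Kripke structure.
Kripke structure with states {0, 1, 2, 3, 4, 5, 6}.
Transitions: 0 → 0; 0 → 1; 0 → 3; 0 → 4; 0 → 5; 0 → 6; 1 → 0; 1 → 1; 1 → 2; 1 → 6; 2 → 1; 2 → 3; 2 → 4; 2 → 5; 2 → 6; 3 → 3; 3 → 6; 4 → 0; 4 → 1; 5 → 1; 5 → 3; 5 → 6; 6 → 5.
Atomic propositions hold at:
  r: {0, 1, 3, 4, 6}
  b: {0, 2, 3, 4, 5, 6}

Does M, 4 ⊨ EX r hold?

Yes

Sat(EX r) = {s : some successor in {0, 1, 3, 4, 6}} = {0, 1, 2, 3, 4, 5}
4 ∈ Sat(EX r) = {0, 1, 2, 3, 4, 5}, so the formula holds at 4.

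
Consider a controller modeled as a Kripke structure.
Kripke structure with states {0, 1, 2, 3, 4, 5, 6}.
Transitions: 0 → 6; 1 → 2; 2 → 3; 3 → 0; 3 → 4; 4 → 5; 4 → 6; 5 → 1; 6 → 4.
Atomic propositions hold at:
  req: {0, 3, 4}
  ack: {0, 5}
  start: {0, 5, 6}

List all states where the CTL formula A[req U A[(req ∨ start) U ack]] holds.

Sat(req ∨ start) = {0, 3, 4, 5, 6}
A[(req ∨ start) U ack]: least fixpoint, start Z0 = Sat(ack) = {0, 5}, add states in Sat(req ∨ start) with every successor in Z. Already a fixed point.
Sat(A[(req ∨ start) U ack]) = {0, 5}
A[req U A[(req ∨ start) U ack]]: least fixpoint, start Z0 = Sat(A[(req ∨ start) U ack]) = {0, 5}, add states in Sat(req) with every successor in Z. Already a fixed point.
Sat(A[req U A[(req ∨ start) U ack]]) = {0, 5}

{0, 5}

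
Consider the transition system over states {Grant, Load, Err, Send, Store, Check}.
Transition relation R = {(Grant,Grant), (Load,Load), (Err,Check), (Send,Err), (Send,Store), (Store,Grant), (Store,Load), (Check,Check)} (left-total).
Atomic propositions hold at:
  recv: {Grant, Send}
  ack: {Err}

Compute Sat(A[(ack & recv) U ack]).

{Err}

Sat(ack & recv) = ∅
A[(ack & recv) U ack]: least fixpoint, start Z0 = Sat(ack) = {Err}, add states in Sat(ack & recv) with every successor in Z. Already a fixed point.
Sat(A[(ack & recv) U ack]) = {Err}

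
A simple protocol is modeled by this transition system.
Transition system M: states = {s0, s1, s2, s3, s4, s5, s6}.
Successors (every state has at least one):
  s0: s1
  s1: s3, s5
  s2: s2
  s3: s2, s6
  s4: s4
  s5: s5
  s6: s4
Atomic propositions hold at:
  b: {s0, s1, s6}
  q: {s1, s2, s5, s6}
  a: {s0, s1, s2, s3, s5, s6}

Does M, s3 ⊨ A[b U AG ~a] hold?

No

Sat(~a) = {s4}
AG ~a: greatest fixpoint, start Z0 = {s4}, keep only states in Sat with every successor in Z. Already a fixed point.
Sat(AG ~a) = {s4}
A[b U AG ~a]: least fixpoint, start Z0 = Sat(AG ~a) = {s4}, add states in Sat(b) with every successor in Z. Z1 = {s4, s6}; fixed.
Sat(A[b U AG ~a]) = {s4, s6}
s3 ∉ Sat(A[b U AG ~a]) = {s4, s6}, so the formula does not hold at s3.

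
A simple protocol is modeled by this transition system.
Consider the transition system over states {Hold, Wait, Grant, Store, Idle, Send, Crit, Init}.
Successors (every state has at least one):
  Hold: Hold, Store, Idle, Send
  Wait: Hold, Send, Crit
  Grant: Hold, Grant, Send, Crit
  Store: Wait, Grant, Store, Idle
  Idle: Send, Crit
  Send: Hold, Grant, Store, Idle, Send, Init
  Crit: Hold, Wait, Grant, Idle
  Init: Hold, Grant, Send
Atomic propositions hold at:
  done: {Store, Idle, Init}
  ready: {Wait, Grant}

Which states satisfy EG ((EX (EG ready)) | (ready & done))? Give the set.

EG ready: greatest fixpoint, start Z0 = {Wait, Grant}, keep only states in Sat with some successor in Z. Z1 = {Grant}; fixed.
Sat(EG ready) = {Grant}
Sat(EX (EG ready)) = {s : some successor in {Grant}} = {Grant, Store, Send, Crit, Init}
Sat(ready & done) = ∅
Sat((EX (EG ready)) | (ready & done)) = {Grant, Store, Send, Crit, Init}
EG ((EX (EG ready)) | (ready & done)): greatest fixpoint, start Z0 = {Grant, Store, Send, Crit, Init}, keep only states in Sat with some successor in Z. Already a fixed point.
Sat(EG ((EX (EG ready)) | (ready & done))) = {Grant, Store, Send, Crit, Init}

{Grant, Store, Send, Crit, Init}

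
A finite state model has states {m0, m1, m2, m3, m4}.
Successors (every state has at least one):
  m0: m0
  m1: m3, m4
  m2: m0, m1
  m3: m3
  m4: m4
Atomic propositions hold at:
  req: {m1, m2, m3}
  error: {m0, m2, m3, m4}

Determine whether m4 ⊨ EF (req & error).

Sat(req & error) = {m2, m3}
EF (req & error): least fixpoint, start Z0 = {m2, m3}, add states with some successor in Z. Z1 = {m1, m2, m3}; fixed.
Sat(EF (req & error)) = {m1, m2, m3}
m4 ∉ Sat(EF (req & error)) = {m1, m2, m3}, so the formula does not hold at m4.

No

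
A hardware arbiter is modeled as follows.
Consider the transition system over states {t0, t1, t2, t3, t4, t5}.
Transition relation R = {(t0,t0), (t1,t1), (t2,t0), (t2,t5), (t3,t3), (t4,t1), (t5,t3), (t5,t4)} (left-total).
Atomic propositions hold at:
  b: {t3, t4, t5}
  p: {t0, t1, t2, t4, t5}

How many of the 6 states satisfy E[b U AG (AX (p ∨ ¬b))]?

4

Sat(¬b) = {t0, t1, t2}
Sat(p ∨ ¬b) = {t0, t1, t2, t4, t5}
Sat(AX (p ∨ ¬b)) = {s : every successor in {t0, t1, t2, t4, t5}} = {t0, t1, t2, t4}
AG (AX (p ∨ ¬b)): greatest fixpoint, start Z0 = {t0, t1, t2, t4}, keep only states in Sat with every successor in Z. Z1 = {t0, t1, t4}; fixed.
Sat(AG (AX (p ∨ ¬b))) = {t0, t1, t4}
E[b U AG (AX (p ∨ ¬b))]: least fixpoint, start Z0 = Sat(AG (AX (p ∨ ¬b))) = {t0, t1, t4}, add states in Sat(b) with some successor in Z. Z1 = {t0, t1, t4, t5}; fixed.
Sat(E[b U AG (AX (p ∨ ¬b))]) = {t0, t1, t4, t5}
|Sat(E[b U AG (AX (p ∨ ¬b))])| = |{t0, t1, t4, t5}| = 4.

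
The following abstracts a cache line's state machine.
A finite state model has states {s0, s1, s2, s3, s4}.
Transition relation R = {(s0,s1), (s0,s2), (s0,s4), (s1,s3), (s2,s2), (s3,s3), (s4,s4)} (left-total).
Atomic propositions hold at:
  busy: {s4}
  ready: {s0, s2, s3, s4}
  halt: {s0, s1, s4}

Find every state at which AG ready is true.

{s2, s3, s4}

AG ready: greatest fixpoint, start Z0 = {s0, s2, s3, s4}, keep only states in Sat with every successor in Z. Z1 = {s2, s3, s4}; fixed.
Sat(AG ready) = {s2, s3, s4}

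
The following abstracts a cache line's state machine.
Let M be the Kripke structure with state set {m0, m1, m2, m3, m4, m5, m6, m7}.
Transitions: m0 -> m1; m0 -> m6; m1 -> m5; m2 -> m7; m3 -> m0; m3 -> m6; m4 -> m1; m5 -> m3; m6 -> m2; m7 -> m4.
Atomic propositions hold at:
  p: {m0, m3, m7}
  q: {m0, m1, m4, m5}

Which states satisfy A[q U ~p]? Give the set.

Sat(~p) = {m1, m2, m4, m5, m6}
A[q U ~p]: least fixpoint, start Z0 = Sat(~p) = {m1, m2, m4, m5, m6}, add states in Sat(q) with every successor in Z. Z1 = {m0, m1, m2, m4, m5, m6}; fixed.
Sat(A[q U ~p]) = {m0, m1, m2, m4, m5, m6}

{m0, m1, m2, m4, m5, m6}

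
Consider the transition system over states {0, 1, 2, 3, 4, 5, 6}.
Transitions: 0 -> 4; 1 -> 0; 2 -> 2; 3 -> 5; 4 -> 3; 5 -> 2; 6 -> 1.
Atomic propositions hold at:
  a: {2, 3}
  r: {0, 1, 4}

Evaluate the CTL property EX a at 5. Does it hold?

Sat(EX a) = {s : some successor in {2, 3}} = {2, 4, 5}
5 ∈ Sat(EX a) = {2, 4, 5}, so the formula holds at 5.

Yes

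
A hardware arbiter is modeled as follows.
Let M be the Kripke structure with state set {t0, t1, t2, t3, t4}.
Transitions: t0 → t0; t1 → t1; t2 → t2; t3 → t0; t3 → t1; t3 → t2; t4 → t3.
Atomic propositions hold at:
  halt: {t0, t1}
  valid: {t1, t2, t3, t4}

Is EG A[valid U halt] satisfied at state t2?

No

A[valid U halt]: least fixpoint, start Z0 = Sat(halt) = {t0, t1}, add states in Sat(valid) with every successor in Z. Already a fixed point.
Sat(A[valid U halt]) = {t0, t1}
EG A[valid U halt]: greatest fixpoint, start Z0 = {t0, t1}, keep only states in Sat with some successor in Z. Already a fixed point.
Sat(EG A[valid U halt]) = {t0, t1}
t2 ∉ Sat(EG A[valid U halt]) = {t0, t1}, so the formula does not hold at t2.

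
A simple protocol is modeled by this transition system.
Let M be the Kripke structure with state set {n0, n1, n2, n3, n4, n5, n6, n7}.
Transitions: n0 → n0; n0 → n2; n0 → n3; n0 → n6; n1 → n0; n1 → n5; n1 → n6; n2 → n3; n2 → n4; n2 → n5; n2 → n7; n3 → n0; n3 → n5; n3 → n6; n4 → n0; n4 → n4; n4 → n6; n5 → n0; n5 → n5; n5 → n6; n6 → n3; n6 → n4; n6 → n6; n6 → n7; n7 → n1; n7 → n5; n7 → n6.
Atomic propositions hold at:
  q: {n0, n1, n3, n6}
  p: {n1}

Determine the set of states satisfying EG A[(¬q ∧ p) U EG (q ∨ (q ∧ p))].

Sat(¬q) = {n2, n4, n5, n7}
Sat(¬q ∧ p) = ∅
Sat(q ∧ p) = {n1}
Sat(q ∨ (q ∧ p)) = {n0, n1, n3, n6}
EG (q ∨ (q ∧ p)): greatest fixpoint, start Z0 = {n0, n1, n3, n6}, keep only states in Sat with some successor in Z. Already a fixed point.
Sat(EG (q ∨ (q ∧ p))) = {n0, n1, n3, n6}
A[(¬q ∧ p) U EG (q ∨ (q ∧ p))]: least fixpoint, start Z0 = Sat(EG (q ∨ (q ∧ p))) = {n0, n1, n3, n6}, add states in Sat(¬q ∧ p) with every successor in Z. Already a fixed point.
Sat(A[(¬q ∧ p) U EG (q ∨ (q ∧ p))]) = {n0, n1, n3, n6}
EG A[(¬q ∧ p) U EG (q ∨ (q ∧ p))]: greatest fixpoint, start Z0 = {n0, n1, n3, n6}, keep only states in Sat with some successor in Z. Already a fixed point.
Sat(EG A[(¬q ∧ p) U EG (q ∨ (q ∧ p))]) = {n0, n1, n3, n6}

{n0, n1, n3, n6}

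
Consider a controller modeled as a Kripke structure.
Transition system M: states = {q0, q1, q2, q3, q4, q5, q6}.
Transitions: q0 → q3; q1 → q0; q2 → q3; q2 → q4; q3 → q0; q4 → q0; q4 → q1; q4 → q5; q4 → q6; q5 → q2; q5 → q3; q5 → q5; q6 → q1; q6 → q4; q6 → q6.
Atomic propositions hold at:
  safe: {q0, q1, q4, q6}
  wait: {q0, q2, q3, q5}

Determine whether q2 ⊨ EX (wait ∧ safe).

Sat(wait ∧ safe) = {q0}
Sat(EX (wait ∧ safe)) = {s : some successor in {q0}} = {q1, q3, q4}
q2 ∉ Sat(EX (wait ∧ safe)) = {q1, q3, q4}, so the formula does not hold at q2.

No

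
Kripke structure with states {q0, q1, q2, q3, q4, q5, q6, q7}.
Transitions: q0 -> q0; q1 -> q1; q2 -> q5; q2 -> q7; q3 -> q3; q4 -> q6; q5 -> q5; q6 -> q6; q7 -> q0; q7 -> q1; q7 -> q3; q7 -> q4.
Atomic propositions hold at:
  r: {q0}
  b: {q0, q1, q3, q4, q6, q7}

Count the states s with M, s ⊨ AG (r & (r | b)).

1

Sat(r | b) = {q0, q1, q3, q4, q6, q7}
Sat(r & (r | b)) = {q0}
AG (r & (r | b)): greatest fixpoint, start Z0 = {q0}, keep only states in Sat with every successor in Z. Already a fixed point.
Sat(AG (r & (r | b))) = {q0}
|Sat(AG (r & (r | b)))| = |{q0}| = 1.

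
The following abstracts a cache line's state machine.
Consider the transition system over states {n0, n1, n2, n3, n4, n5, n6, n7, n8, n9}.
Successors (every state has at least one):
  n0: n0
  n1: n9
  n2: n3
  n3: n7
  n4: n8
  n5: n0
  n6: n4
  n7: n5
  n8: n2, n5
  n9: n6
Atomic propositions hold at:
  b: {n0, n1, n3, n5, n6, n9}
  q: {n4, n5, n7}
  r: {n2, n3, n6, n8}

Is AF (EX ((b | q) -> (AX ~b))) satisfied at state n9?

Sat(b | q) = {n0, n1, n3, n4, n5, n6, n7, n9}
Sat(~b) = {n2, n4, n7, n8}
Sat(AX ~b) = {s : every successor in {n2, n4, n7, n8}} = {n3, n4, n6}
Sat((b | q) -> (AX ~b)) = {n2, n3, n4, n6, n8}
Sat(EX ((b | q) -> (AX ~b))) = {s : some successor in {n2, n3, n4, n6, n8}} = {n2, n4, n6, n8, n9}
AF (EX ((b | q) -> (AX ~b))): least fixpoint, start Z0 = {n2, n4, n6, n8, n9}, add states with every successor in Z. Z1 = {n1, n2, n4, n6, n8, n9}; fixed.
Sat(AF (EX ((b | q) -> (AX ~b)))) = {n1, n2, n4, n6, n8, n9}
n9 ∈ Sat(AF (EX ((b | q) -> (AX ~b)))) = {n1, n2, n4, n6, n8, n9}, so the formula holds at n9.

Yes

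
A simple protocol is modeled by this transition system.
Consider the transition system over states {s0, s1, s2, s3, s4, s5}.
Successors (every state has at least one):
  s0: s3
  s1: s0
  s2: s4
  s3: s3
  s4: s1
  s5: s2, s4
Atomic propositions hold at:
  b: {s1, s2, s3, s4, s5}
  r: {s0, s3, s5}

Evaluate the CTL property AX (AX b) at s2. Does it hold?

Yes

Sat(AX b) = {s : every successor in {s1, s2, s3, s4, s5}} = {s0, s2, s3, s4, s5}
Sat(AX (AX b)) = {s : every successor in {s0, s2, s3, s4, s5}} = {s0, s1, s2, s3, s5}
s2 ∈ Sat(AX (AX b)) = {s0, s1, s2, s3, s5}, so the formula holds at s2.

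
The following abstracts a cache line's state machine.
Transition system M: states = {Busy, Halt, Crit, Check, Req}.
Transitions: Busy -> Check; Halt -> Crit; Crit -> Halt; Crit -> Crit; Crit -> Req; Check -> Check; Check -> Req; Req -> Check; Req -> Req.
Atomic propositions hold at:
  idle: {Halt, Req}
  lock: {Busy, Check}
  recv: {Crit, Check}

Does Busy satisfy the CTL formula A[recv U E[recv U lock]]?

Yes

E[recv U lock]: least fixpoint, start Z0 = Sat(lock) = {Busy, Check}, add states in Sat(recv) with some successor in Z. Already a fixed point.
Sat(E[recv U lock]) = {Busy, Check}
A[recv U E[recv U lock]]: least fixpoint, start Z0 = Sat(E[recv U lock]) = {Busy, Check}, add states in Sat(recv) with every successor in Z. Already a fixed point.
Sat(A[recv U E[recv U lock]]) = {Busy, Check}
Busy ∈ Sat(A[recv U E[recv U lock]]) = {Busy, Check}, so the formula holds at Busy.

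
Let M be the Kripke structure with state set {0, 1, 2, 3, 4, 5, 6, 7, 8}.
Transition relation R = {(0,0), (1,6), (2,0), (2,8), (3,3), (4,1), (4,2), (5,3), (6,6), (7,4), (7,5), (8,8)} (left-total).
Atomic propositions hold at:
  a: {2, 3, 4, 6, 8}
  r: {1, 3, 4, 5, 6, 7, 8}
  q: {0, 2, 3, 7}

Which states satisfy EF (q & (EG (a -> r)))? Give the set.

{0, 2, 3, 4, 5, 7}

Sat(a -> r) = {0, 1, 3, 4, 5, 6, 7, 8}
EG (a -> r): greatest fixpoint, start Z0 = {0, 1, 3, 4, 5, 6, 7, 8}, keep only states in Sat with some successor in Z. Already a fixed point.
Sat(EG (a -> r)) = {0, 1, 3, 4, 5, 6, 7, 8}
Sat(q & (EG (a -> r))) = {0, 3, 7}
EF (q & (EG (a -> r))): least fixpoint, start Z0 = {0, 3, 7}, add states with some successor in Z. Z1 = {0, 2, 3, 5, 7}; Z2 = {0, 2, 3, 4, 5, 7}; fixed.
Sat(EF (q & (EG (a -> r)))) = {0, 2, 3, 4, 5, 7}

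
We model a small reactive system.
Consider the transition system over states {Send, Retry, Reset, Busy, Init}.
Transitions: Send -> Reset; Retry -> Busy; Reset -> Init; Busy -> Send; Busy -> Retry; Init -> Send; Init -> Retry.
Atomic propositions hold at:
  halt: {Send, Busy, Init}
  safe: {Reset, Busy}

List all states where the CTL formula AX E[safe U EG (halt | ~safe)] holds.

{Send, Retry, Reset}

Sat(~safe) = {Send, Retry, Init}
Sat(halt | ~safe) = {Send, Retry, Busy, Init}
EG (halt | ~safe): greatest fixpoint, start Z0 = {Send, Retry, Busy, Init}, keep only states in Sat with some successor in Z. Z1 = {Retry, Busy, Init}; fixed.
Sat(EG (halt | ~safe)) = {Retry, Busy, Init}
E[safe U EG (halt | ~safe)]: least fixpoint, start Z0 = Sat(EG (halt | ~safe)) = {Retry, Busy, Init}, add states in Sat(safe) with some successor in Z. Z1 = {Retry, Reset, Busy, Init}; fixed.
Sat(E[safe U EG (halt | ~safe)]) = {Retry, Reset, Busy, Init}
Sat(AX E[safe U EG (halt | ~safe)]) = {s : every successor in {Retry, Reset, Busy, Init}} = {Send, Retry, Reset}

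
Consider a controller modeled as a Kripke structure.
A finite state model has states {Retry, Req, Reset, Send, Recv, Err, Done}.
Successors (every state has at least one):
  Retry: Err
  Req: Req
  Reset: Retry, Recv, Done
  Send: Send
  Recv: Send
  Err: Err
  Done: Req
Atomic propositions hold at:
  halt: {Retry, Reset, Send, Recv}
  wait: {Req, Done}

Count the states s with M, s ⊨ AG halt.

2

AG halt: greatest fixpoint, start Z0 = {Retry, Reset, Send, Recv}, keep only states in Sat with every successor in Z. Z1 = {Send, Recv}; fixed.
Sat(AG halt) = {Send, Recv}
|Sat(AG halt)| = |{Send, Recv}| = 2.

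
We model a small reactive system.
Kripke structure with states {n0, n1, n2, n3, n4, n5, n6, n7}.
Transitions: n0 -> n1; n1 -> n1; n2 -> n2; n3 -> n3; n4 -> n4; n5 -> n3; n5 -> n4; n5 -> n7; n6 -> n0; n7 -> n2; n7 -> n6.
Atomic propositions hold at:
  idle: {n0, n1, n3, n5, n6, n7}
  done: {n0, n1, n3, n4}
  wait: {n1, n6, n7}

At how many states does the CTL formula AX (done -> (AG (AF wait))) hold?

5

AF wait: least fixpoint, start Z0 = {n1, n6, n7}, add states with every successor in Z. Z1 = {n0, n1, n6, n7}; fixed.
Sat(AF wait) = {n0, n1, n6, n7}
AG (AF wait): greatest fixpoint, start Z0 = {n0, n1, n6, n7}, keep only states in Sat with every successor in Z. Z1 = {n0, n1, n6}; fixed.
Sat(AG (AF wait)) = {n0, n1, n6}
Sat(done -> (AG (AF wait))) = {n0, n1, n2, n5, n6, n7}
Sat(AX (done -> (AG (AF wait)))) = {s : every successor in {n0, n1, n2, n5, n6, n7}} = {n0, n1, n2, n6, n7}
|Sat(AX (done -> (AG (AF wait))))| = |{n0, n1, n2, n6, n7}| = 5.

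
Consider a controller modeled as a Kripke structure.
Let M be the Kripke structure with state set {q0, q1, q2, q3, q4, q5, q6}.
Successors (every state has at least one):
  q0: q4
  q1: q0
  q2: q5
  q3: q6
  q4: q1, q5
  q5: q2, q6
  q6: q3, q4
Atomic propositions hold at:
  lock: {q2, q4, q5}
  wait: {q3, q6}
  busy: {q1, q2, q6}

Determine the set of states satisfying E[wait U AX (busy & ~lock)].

Sat(~lock) = {q0, q1, q3, q6}
Sat(busy & ~lock) = {q1, q6}
Sat(AX (busy & ~lock)) = {s : every successor in {q1, q6}} = {q3}
E[wait U AX (busy & ~lock)]: least fixpoint, start Z0 = Sat(AX (busy & ~lock)) = {q3}, add states in Sat(wait) with some successor in Z. Z1 = {q3, q6}; fixed.
Sat(E[wait U AX (busy & ~lock)]) = {q3, q6}

{q3, q6}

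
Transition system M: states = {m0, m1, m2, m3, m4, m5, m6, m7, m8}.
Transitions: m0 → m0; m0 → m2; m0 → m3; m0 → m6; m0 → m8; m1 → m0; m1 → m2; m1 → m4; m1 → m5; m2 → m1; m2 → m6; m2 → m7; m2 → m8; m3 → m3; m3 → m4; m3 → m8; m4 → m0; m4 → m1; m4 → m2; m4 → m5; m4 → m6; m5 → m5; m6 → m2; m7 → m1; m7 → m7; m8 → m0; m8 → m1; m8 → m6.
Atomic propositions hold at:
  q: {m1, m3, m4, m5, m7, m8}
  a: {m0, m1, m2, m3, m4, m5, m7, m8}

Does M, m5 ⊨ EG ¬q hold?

Sat(¬q) = {m0, m2, m6}
EG ¬q: greatest fixpoint, start Z0 = {m0, m2, m6}, keep only states in Sat with some successor in Z. Already a fixed point.
Sat(EG ¬q) = {m0, m2, m6}
m5 ∉ Sat(EG ¬q) = {m0, m2, m6}, so the formula does not hold at m5.

No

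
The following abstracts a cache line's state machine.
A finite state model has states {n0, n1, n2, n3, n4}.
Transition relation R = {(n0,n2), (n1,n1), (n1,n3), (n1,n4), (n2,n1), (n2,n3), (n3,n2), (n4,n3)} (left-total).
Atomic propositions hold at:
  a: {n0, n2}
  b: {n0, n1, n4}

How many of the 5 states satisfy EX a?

Sat(EX a) = {s : some successor in {n0, n2}} = {n0, n3}
|Sat(EX a)| = |{n0, n3}| = 2.

2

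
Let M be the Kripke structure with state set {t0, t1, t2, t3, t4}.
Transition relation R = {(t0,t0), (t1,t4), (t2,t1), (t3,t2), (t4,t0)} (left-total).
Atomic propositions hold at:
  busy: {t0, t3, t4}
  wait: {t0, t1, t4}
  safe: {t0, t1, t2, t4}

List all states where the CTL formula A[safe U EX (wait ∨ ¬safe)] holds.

{t0, t1, t2, t4}

Sat(¬safe) = {t3}
Sat(wait ∨ ¬safe) = {t0, t1, t3, t4}
Sat(EX (wait ∨ ¬safe)) = {s : some successor in {t0, t1, t3, t4}} = {t0, t1, t2, t4}
A[safe U EX (wait ∨ ¬safe)]: least fixpoint, start Z0 = Sat(EX (wait ∨ ¬safe)) = {t0, t1, t2, t4}, add states in Sat(safe) with every successor in Z. Already a fixed point.
Sat(A[safe U EX (wait ∨ ¬safe)]) = {t0, t1, t2, t4}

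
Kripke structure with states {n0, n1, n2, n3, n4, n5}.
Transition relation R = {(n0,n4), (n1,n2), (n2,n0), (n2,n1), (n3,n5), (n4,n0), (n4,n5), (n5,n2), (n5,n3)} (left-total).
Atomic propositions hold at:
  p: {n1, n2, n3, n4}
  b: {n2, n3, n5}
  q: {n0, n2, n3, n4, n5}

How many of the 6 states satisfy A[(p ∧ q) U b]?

Sat(p ∧ q) = {n2, n3, n4}
A[(p ∧ q) U b]: least fixpoint, start Z0 = Sat(b) = {n2, n3, n5}, add states in Sat(p ∧ q) with every successor in Z. Already a fixed point.
Sat(A[(p ∧ q) U b]) = {n2, n3, n5}
|Sat(A[(p ∧ q) U b])| = |{n2, n3, n5}| = 3.

3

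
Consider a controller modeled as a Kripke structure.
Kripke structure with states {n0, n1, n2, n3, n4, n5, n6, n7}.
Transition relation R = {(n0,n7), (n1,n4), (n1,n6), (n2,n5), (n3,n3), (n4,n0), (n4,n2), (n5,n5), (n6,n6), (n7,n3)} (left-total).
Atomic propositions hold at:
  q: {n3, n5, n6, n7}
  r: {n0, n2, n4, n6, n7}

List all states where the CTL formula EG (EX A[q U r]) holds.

{n1, n6}

A[q U r]: least fixpoint, start Z0 = Sat(r) = {n0, n2, n4, n6, n7}, add states in Sat(q) with every successor in Z. Already a fixed point.
Sat(A[q U r]) = {n0, n2, n4, n6, n7}
Sat(EX A[q U r]) = {s : some successor in {n0, n2, n4, n6, n7}} = {n0, n1, n4, n6}
EG (EX A[q U r]): greatest fixpoint, start Z0 = {n0, n1, n4, n6}, keep only states in Sat with some successor in Z. Z1 = {n1, n4, n6}; Z2 = {n1, n6}; fixed.
Sat(EG (EX A[q U r])) = {n1, n6}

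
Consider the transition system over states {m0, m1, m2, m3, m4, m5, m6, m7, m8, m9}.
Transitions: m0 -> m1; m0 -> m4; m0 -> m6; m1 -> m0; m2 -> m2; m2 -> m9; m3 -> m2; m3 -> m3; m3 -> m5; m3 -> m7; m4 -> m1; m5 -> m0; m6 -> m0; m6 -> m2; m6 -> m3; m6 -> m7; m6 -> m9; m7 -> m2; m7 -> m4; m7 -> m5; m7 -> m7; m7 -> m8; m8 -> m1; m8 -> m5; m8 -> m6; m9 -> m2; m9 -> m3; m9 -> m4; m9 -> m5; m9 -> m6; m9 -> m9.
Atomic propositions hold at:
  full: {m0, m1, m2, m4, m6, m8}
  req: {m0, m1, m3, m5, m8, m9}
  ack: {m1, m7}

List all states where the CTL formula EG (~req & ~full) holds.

Sat(~req) = {m2, m4, m6, m7}
Sat(~full) = {m3, m5, m7, m9}
Sat(~req & ~full) = {m7}
EG (~req & ~full): greatest fixpoint, start Z0 = {m7}, keep only states in Sat with some successor in Z. Already a fixed point.
Sat(EG (~req & ~full)) = {m7}

{m7}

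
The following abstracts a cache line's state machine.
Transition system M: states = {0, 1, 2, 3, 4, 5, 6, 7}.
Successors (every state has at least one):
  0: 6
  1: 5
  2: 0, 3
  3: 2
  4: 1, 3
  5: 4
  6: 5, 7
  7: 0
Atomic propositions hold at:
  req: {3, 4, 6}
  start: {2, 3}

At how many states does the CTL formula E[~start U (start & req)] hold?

7

Sat(~start) = {0, 1, 4, 5, 6, 7}
Sat(start & req) = {3}
E[~start U (start & req)]: least fixpoint, start Z0 = Sat((start & req)) = {3}, add states in Sat(~start) with some successor in Z. Z1 = {3, 4}; Z2 = {3, 4, 5}; Z3 = {1, 3, 4, 5, 6}; Z4 = {0, 1, 3, 4, 5, 6}; Z5 = {0, 1, 3, 4, 5, 6, 7}; fixed.
Sat(E[~start U (start & req)]) = {0, 1, 3, 4, 5, 6, 7}
|Sat(E[~start U (start & req)])| = |{0, 1, 3, 4, 5, 6, 7}| = 7.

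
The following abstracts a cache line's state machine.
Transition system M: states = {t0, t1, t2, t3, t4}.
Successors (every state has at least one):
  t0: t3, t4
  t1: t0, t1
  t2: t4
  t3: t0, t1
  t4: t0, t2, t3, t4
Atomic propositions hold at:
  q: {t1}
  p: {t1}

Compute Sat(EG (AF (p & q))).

{t1}

Sat(p & q) = {t1}
AF (p & q): least fixpoint, start Z0 = {t1}, add states with every successor in Z. Already a fixed point.
Sat(AF (p & q)) = {t1}
EG (AF (p & q)): greatest fixpoint, start Z0 = {t1}, keep only states in Sat with some successor in Z. Already a fixed point.
Sat(EG (AF (p & q))) = {t1}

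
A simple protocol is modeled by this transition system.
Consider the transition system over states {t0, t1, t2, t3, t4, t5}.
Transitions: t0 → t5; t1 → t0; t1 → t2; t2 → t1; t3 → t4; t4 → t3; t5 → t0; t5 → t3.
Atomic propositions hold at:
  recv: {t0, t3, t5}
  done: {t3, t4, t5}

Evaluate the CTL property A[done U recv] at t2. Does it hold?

No

A[done U recv]: least fixpoint, start Z0 = Sat(recv) = {t0, t3, t5}, add states in Sat(done) with every successor in Z. Z1 = {t0, t3, t4, t5}; fixed.
Sat(A[done U recv]) = {t0, t3, t4, t5}
t2 ∉ Sat(A[done U recv]) = {t0, t3, t4, t5}, so the formula does not hold at t2.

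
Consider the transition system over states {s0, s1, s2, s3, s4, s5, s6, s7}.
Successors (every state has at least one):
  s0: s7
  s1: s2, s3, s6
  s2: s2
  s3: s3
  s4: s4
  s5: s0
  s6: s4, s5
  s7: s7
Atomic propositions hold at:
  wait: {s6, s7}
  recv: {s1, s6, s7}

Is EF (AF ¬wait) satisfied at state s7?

No

Sat(¬wait) = {s0, s1, s2, s3, s4, s5}
AF ¬wait: least fixpoint, start Z0 = {s0, s1, s2, s3, s4, s5}, add states with every successor in Z. Z1 = {s0, s1, s2, s3, s4, s5, s6}; fixed.
Sat(AF ¬wait) = {s0, s1, s2, s3, s4, s5, s6}
EF (AF ¬wait): least fixpoint, start Z0 = {s0, s1, s2, s3, s4, s5, s6}, add states with some successor in Z. Already a fixed point.
Sat(EF (AF ¬wait)) = {s0, s1, s2, s3, s4, s5, s6}
s7 ∉ Sat(EF (AF ¬wait)) = {s0, s1, s2, s3, s4, s5, s6}, so the formula does not hold at s7.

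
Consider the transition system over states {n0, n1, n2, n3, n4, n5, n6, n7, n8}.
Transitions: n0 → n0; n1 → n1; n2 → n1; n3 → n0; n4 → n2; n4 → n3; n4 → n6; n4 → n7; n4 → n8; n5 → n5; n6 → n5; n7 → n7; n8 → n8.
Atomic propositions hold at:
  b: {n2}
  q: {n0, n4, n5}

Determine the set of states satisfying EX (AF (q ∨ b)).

Sat(q ∨ b) = {n0, n2, n4, n5}
AF (q ∨ b): least fixpoint, start Z0 = {n0, n2, n4, n5}, add states with every successor in Z. Z1 = {n0, n2, n3, n4, n5, n6}; fixed.
Sat(AF (q ∨ b)) = {n0, n2, n3, n4, n5, n6}
Sat(EX (AF (q ∨ b))) = {s : some successor in {n0, n2, n3, n4, n5, n6}} = {n0, n3, n4, n5, n6}

{n0, n3, n4, n5, n6}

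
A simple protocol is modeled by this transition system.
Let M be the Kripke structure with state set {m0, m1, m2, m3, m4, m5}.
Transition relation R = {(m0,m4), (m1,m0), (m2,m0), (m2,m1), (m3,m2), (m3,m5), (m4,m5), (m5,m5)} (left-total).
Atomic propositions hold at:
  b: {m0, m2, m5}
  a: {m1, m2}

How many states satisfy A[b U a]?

A[b U a]: least fixpoint, start Z0 = Sat(a) = {m1, m2}, add states in Sat(b) with every successor in Z. Already a fixed point.
Sat(A[b U a]) = {m1, m2}
|Sat(A[b U a])| = |{m1, m2}| = 2.

2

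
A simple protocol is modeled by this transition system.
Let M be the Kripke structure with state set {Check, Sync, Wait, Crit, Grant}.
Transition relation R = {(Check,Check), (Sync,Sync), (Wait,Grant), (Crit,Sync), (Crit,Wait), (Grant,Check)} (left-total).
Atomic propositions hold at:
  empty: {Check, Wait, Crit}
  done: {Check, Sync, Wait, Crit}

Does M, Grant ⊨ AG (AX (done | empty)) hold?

Sat(done | empty) = {Check, Sync, Wait, Crit}
Sat(AX (done | empty)) = {s : every successor in {Check, Sync, Wait, Crit}} = {Check, Sync, Crit, Grant}
AG (AX (done | empty)): greatest fixpoint, start Z0 = {Check, Sync, Crit, Grant}, keep only states in Sat with every successor in Z. Z1 = {Check, Sync, Grant}; fixed.
Sat(AG (AX (done | empty))) = {Check, Sync, Grant}
Grant ∈ Sat(AG (AX (done | empty))) = {Check, Sync, Grant}, so the formula holds at Grant.

Yes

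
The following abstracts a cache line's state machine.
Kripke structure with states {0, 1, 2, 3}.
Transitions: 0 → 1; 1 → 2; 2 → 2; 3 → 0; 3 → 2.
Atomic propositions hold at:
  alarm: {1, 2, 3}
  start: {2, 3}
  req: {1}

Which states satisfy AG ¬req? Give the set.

{2}

Sat(¬req) = {0, 2, 3}
AG ¬req: greatest fixpoint, start Z0 = {0, 2, 3}, keep only states in Sat with every successor in Z. Z1 = {2, 3}; Z2 = {2}; fixed.
Sat(AG ¬req) = {2}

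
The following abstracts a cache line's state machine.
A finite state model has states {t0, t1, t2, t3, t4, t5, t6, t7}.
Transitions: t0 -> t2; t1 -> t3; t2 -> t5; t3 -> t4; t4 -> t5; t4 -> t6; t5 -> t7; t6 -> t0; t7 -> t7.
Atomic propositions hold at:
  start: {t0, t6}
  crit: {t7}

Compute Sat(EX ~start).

Sat(~start) = {t1, t2, t3, t4, t5, t7}
Sat(EX ~start) = {s : some successor in {t1, t2, t3, t4, t5, t7}} = {t0, t1, t2, t3, t4, t5, t7}

{t0, t1, t2, t3, t4, t5, t7}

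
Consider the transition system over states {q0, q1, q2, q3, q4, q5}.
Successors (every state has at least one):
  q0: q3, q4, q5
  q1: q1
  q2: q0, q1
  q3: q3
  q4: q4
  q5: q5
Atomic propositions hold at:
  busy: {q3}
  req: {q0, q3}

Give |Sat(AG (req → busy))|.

4

Sat(req → busy) = {q1, q2, q3, q4, q5}
AG (req → busy): greatest fixpoint, start Z0 = {q1, q2, q3, q4, q5}, keep only states in Sat with every successor in Z. Z1 = {q1, q3, q4, q5}; fixed.
Sat(AG (req → busy)) = {q1, q3, q4, q5}
|Sat(AG (req → busy))| = |{q1, q3, q4, q5}| = 4.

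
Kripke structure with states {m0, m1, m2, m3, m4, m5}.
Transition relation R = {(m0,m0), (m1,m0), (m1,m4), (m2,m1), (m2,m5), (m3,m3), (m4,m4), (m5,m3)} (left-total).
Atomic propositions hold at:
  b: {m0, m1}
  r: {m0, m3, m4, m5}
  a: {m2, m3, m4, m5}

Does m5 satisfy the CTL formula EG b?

EG b: greatest fixpoint, start Z0 = {m0, m1}, keep only states in Sat with some successor in Z. Already a fixed point.
Sat(EG b) = {m0, m1}
m5 ∉ Sat(EG b) = {m0, m1}, so the formula does not hold at m5.

No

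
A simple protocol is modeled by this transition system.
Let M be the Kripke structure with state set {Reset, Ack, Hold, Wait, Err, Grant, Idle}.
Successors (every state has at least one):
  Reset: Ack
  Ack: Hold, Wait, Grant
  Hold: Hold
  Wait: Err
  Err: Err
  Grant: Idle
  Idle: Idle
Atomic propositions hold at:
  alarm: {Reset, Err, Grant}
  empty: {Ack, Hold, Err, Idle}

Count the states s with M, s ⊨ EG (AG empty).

AG empty: greatest fixpoint, start Z0 = {Ack, Hold, Err, Idle}, keep only states in Sat with every successor in Z. Z1 = {Hold, Err, Idle}; fixed.
Sat(AG empty) = {Hold, Err, Idle}
EG (AG empty): greatest fixpoint, start Z0 = {Hold, Err, Idle}, keep only states in Sat with some successor in Z. Already a fixed point.
Sat(EG (AG empty)) = {Hold, Err, Idle}
|Sat(EG (AG empty))| = |{Hold, Err, Idle}| = 3.

3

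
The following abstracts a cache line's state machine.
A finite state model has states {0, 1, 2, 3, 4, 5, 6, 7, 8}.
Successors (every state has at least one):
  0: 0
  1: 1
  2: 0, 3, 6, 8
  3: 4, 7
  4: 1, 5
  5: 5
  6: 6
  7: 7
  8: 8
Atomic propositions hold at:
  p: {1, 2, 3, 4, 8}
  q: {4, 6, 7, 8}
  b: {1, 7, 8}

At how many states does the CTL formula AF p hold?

5

AF p: least fixpoint, start Z0 = {1, 2, 3, 4, 8}, add states with every successor in Z. Already a fixed point.
Sat(AF p) = {1, 2, 3, 4, 8}
|Sat(AF p)| = |{1, 2, 3, 4, 8}| = 5.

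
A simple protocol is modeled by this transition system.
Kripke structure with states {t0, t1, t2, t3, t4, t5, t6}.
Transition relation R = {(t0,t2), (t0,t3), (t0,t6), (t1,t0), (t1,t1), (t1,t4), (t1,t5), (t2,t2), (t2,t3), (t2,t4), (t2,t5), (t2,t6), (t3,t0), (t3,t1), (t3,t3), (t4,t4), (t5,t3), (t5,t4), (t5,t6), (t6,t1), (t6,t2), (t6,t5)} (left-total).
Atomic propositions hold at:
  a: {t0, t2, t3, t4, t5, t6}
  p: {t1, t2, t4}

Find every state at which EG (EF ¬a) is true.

{t0, t1, t2, t3, t5, t6}

Sat(¬a) = {t1}
EF ¬a: least fixpoint, start Z0 = {t1}, add states with some successor in Z. Z1 = {t1, t3, t6}; Z2 = {t0, t1, t2, t3, t5, t6}; fixed.
Sat(EF ¬a) = {t0, t1, t2, t3, t5, t6}
EG (EF ¬a): greatest fixpoint, start Z0 = {t0, t1, t2, t3, t5, t6}, keep only states in Sat with some successor in Z. Already a fixed point.
Sat(EG (EF ¬a)) = {t0, t1, t2, t3, t5, t6}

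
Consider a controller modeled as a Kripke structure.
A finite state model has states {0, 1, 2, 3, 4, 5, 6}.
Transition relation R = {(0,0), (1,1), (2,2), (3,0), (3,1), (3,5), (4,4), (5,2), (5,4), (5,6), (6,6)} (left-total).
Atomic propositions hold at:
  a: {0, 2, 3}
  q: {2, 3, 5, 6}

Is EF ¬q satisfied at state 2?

Sat(¬q) = {0, 1, 4}
EF ¬q: least fixpoint, start Z0 = {0, 1, 4}, add states with some successor in Z. Z1 = {0, 1, 3, 4, 5}; fixed.
Sat(EF ¬q) = {0, 1, 3, 4, 5}
2 ∉ Sat(EF ¬q) = {0, 1, 3, 4, 5}, so the formula does not hold at 2.

No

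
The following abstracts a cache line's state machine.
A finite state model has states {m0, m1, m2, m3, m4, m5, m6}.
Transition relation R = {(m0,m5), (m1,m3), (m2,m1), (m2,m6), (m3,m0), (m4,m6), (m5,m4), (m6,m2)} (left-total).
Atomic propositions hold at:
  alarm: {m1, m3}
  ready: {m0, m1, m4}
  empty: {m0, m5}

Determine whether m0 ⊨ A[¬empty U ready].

Yes

Sat(¬empty) = {m1, m2, m3, m4, m6}
A[¬empty U ready]: least fixpoint, start Z0 = Sat(ready) = {m0, m1, m4}, add states in Sat(¬empty) with every successor in Z. Z1 = {m0, m1, m3, m4}; fixed.
Sat(A[¬empty U ready]) = {m0, m1, m3, m4}
m0 ∈ Sat(A[¬empty U ready]) = {m0, m1, m3, m4}, so the formula holds at m0.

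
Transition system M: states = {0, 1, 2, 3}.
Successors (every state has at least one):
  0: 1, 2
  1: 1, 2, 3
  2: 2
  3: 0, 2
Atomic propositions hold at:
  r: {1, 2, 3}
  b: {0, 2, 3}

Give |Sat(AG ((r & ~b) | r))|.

1

Sat(~b) = {1}
Sat(r & ~b) = {1}
Sat((r & ~b) | r) = {1, 2, 3}
AG ((r & ~b) | r): greatest fixpoint, start Z0 = {1, 2, 3}, keep only states in Sat with every successor in Z. Z1 = {1, 2}; Z2 = {2}; fixed.
Sat(AG ((r & ~b) | r)) = {2}
|Sat(AG ((r & ~b) | r))| = |{2}| = 1.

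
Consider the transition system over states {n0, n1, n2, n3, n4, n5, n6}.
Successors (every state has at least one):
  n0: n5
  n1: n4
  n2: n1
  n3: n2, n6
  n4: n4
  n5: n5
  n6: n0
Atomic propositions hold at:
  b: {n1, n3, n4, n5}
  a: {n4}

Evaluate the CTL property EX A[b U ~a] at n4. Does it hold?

Sat(~a) = {n0, n1, n2, n3, n5, n6}
A[b U ~a]: least fixpoint, start Z0 = Sat(~a) = {n0, n1, n2, n3, n5, n6}, add states in Sat(b) with every successor in Z. Already a fixed point.
Sat(A[b U ~a]) = {n0, n1, n2, n3, n5, n6}
Sat(EX A[b U ~a]) = {s : some successor in {n0, n1, n2, n3, n5, n6}} = {n0, n2, n3, n5, n6}
n4 ∉ Sat(EX A[b U ~a]) = {n0, n2, n3, n5, n6}, so the formula does not hold at n4.

No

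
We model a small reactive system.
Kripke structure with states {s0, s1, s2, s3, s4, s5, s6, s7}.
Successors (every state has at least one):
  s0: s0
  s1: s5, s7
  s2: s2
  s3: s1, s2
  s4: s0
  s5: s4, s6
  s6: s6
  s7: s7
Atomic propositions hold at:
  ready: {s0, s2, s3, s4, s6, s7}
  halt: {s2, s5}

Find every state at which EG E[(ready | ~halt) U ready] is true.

{s0, s1, s2, s3, s4, s6, s7}

Sat(~halt) = {s0, s1, s3, s4, s6, s7}
Sat(ready | ~halt) = {s0, s1, s2, s3, s4, s6, s7}
E[(ready | ~halt) U ready]: least fixpoint, start Z0 = Sat(ready) = {s0, s2, s3, s4, s6, s7}, add states in Sat(ready | ~halt) with some successor in Z. Z1 = {s0, s1, s2, s3, s4, s6, s7}; fixed.
Sat(E[(ready | ~halt) U ready]) = {s0, s1, s2, s3, s4, s6, s7}
EG E[(ready | ~halt) U ready]: greatest fixpoint, start Z0 = {s0, s1, s2, s3, s4, s6, s7}, keep only states in Sat with some successor in Z. Already a fixed point.
Sat(EG E[(ready | ~halt) U ready]) = {s0, s1, s2, s3, s4, s6, s7}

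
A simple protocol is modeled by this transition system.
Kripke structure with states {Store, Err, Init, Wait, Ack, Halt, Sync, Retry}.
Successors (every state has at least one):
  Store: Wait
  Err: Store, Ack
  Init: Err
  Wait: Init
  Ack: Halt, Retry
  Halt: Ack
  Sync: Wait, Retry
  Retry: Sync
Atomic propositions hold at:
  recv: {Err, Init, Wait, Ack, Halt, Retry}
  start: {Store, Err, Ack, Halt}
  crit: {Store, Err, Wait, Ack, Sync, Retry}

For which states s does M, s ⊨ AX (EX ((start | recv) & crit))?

{Err, Init, Wait, Halt, Retry}

Sat(start | recv) = {Store, Err, Init, Wait, Ack, Halt, Retry}
Sat((start | recv) & crit) = {Store, Err, Wait, Ack, Retry}
Sat(EX ((start | recv) & crit)) = {s : some successor in {Store, Err, Wait, Ack, Retry}} = {Store, Err, Init, Ack, Halt, Sync}
Sat(AX (EX ((start | recv) & crit))) = {s : every successor in {Store, Err, Init, Ack, Halt, Sync}} = {Err, Init, Wait, Halt, Retry}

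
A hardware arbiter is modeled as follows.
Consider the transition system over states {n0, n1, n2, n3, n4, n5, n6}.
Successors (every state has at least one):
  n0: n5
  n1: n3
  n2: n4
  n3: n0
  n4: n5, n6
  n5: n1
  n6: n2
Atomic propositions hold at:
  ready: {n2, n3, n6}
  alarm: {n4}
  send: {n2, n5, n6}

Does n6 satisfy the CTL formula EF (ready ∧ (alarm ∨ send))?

Yes

Sat(alarm ∨ send) = {n2, n4, n5, n6}
Sat(ready ∧ (alarm ∨ send)) = {n2, n6}
EF (ready ∧ (alarm ∨ send)): least fixpoint, start Z0 = {n2, n6}, add states with some successor in Z. Z1 = {n2, n4, n6}; fixed.
Sat(EF (ready ∧ (alarm ∨ send))) = {n2, n4, n6}
n6 ∈ Sat(EF (ready ∧ (alarm ∨ send))) = {n2, n4, n6}, so the formula holds at n6.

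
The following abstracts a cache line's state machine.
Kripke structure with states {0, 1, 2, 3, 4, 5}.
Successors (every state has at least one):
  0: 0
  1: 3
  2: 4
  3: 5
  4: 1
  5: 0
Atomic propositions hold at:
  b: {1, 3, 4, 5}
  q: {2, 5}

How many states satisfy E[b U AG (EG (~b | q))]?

Sat(~b) = {0, 2}
Sat(~b | q) = {0, 2, 5}
EG (~b | q): greatest fixpoint, start Z0 = {0, 2, 5}, keep only states in Sat with some successor in Z. Z1 = {0, 5}; fixed.
Sat(EG (~b | q)) = {0, 5}
AG (EG (~b | q)): greatest fixpoint, start Z0 = {0, 5}, keep only states in Sat with every successor in Z. Already a fixed point.
Sat(AG (EG (~b | q))) = {0, 5}
E[b U AG (EG (~b | q))]: least fixpoint, start Z0 = Sat(AG (EG (~b | q))) = {0, 5}, add states in Sat(b) with some successor in Z. Z1 = {0, 3, 5}; Z2 = {0, 1, 3, 5}; Z3 = {0, 1, 3, 4, 5}; fixed.
Sat(E[b U AG (EG (~b | q))]) = {0, 1, 3, 4, 5}
|Sat(E[b U AG (EG (~b | q))])| = |{0, 1, 3, 4, 5}| = 5.

5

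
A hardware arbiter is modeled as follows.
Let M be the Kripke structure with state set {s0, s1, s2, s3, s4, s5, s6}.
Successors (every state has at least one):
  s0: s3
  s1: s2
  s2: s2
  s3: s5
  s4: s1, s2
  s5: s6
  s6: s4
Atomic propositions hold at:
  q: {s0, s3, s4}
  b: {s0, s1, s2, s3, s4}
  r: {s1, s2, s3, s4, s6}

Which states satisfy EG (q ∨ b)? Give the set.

Sat(q ∨ b) = {s0, s1, s2, s3, s4}
EG (q ∨ b): greatest fixpoint, start Z0 = {s0, s1, s2, s3, s4}, keep only states in Sat with some successor in Z. Z1 = {s0, s1, s2, s4}; Z2 = {s1, s2, s4}; fixed.
Sat(EG (q ∨ b)) = {s1, s2, s4}

{s1, s2, s4}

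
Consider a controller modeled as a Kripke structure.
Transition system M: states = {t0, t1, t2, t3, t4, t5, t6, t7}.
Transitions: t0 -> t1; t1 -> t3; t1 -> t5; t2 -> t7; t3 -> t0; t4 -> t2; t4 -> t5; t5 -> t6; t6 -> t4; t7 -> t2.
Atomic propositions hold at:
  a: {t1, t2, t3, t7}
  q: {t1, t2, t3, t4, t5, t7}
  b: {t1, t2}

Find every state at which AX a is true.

{t0, t2, t7}

Sat(AX a) = {s : every successor in {t1, t2, t3, t7}} = {t0, t2, t7}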